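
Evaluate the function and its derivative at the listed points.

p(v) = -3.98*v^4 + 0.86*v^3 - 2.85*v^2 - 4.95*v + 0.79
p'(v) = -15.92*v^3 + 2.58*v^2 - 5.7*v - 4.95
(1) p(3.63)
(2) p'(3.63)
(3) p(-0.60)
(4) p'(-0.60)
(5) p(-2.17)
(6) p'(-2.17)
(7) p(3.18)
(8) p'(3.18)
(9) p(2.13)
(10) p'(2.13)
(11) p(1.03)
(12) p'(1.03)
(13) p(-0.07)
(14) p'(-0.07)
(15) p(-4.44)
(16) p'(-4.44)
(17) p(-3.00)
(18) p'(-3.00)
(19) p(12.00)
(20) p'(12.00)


(1) = -704.65
(2) = -753.13
(3) = 2.03
(4) = 2.84
(5) = -98.93
(6) = 182.24
(7) = -423.11
(8) = -508.93
(9) = -96.30
(10) = -159.23
(11) = -10.87
(12) = -25.48
(13) = 1.12
(14) = -4.53
(15) = -1655.42
(16) = 1464.67
(17) = -355.61
(18) = 465.21
(19) = -81512.21
(20) = -27211.59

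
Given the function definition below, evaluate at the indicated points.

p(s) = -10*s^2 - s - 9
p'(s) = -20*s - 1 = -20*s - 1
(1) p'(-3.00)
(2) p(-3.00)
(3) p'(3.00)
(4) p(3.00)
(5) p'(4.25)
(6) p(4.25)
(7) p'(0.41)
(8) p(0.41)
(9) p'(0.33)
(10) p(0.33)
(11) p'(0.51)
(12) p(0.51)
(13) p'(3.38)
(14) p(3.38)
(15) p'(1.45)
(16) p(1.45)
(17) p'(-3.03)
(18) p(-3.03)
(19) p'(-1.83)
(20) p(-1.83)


(1) = 59.00
(2) = -96.00
(3) = -61.00
(4) = -102.00
(5) = -86.00
(6) = -193.88
(7) = -9.20
(8) = -11.09
(9) = -7.60
(10) = -10.42
(11) = -11.20
(12) = -12.11
(13) = -68.60
(14) = -126.62
(15) = -30.00
(16) = -31.47
(17) = 59.60
(18) = -97.78
(19) = 35.60
(20) = -40.66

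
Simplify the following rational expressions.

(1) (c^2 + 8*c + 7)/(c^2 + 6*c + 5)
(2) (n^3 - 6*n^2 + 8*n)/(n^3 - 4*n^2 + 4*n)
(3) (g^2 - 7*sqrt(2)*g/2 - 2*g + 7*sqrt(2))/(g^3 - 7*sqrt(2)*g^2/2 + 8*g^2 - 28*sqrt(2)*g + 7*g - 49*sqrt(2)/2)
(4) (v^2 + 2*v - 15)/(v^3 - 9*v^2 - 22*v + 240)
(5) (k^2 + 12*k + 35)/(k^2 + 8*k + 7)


(1) = (c + 7)/(c + 5)
(2) = (n - 4)/(n - 2)
(3) = (4*g - 8)/(4*g^2 + 32*g + 28)
(4) = (v - 3)/(v^2 - 14*v + 48)
(5) = (k + 5)/(k + 1)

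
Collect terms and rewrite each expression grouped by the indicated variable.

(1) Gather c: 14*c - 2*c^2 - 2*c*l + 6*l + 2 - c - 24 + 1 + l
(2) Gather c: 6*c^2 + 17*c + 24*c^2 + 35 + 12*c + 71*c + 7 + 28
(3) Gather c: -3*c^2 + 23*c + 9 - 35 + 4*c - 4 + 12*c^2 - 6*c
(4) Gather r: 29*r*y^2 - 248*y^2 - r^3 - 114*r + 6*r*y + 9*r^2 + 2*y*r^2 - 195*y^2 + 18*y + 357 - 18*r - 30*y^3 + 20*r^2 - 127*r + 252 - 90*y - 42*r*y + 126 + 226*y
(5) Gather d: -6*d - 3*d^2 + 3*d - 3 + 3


(1) = -2*c^2 + c*(13 - 2*l) + 7*l - 21
(2) = 30*c^2 + 100*c + 70
(3) = 9*c^2 + 21*c - 30
(4) = -r^3 + r^2*(2*y + 29) + r*(29*y^2 - 36*y - 259) - 30*y^3 - 443*y^2 + 154*y + 735
(5) = -3*d^2 - 3*d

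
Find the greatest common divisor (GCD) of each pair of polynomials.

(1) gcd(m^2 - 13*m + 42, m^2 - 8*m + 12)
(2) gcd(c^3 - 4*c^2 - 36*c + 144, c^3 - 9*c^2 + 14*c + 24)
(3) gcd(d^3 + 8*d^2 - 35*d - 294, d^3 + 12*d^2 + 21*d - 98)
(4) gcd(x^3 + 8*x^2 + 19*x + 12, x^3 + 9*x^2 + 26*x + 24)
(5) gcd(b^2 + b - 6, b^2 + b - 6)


(1) = m - 6
(2) = c^2 - 10*c + 24
(3) = gcd((d - 6)*(d + 7)^2, (d - 2)*(d + 7)^2) = d^2 + 14*d + 49
(4) = x^2 + 7*x + 12
(5) = gcd((b - 2)*(b + 3), (b - 2)*(b + 3)) = b^2 + b - 6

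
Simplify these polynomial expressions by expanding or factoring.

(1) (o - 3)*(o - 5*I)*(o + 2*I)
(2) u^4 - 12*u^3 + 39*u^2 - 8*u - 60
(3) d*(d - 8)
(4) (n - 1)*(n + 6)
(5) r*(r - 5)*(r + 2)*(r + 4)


(1) = o^3 - 3*o^2 - 3*I*o^2 + 10*o + 9*I*o - 30
(2) = (u - 6)*(u - 5)*(u - 2)*(u + 1)
(3) = d^2 - 8*d
(4) = n^2 + 5*n - 6
(5) = r^4 + r^3 - 22*r^2 - 40*r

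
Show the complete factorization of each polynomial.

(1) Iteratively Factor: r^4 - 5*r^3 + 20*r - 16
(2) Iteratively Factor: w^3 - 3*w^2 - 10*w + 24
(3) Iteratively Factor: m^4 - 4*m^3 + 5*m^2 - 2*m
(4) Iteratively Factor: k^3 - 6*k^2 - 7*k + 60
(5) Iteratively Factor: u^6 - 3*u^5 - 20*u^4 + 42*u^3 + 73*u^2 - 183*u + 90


(1) = (r - 2)*(r^3 - 3*r^2 - 6*r + 8) = (r - 2)*(r - 1)*(r^2 - 2*r - 8) = (r - 2)*(r - 1)*(r + 2)*(r - 4)
(2) = (w + 3)*(w^2 - 6*w + 8) = (w - 4)*(w + 3)*(w - 2)
(3) = (m)*(m^3 - 4*m^2 + 5*m - 2) = m*(m - 1)*(m^2 - 3*m + 2) = m*(m - 2)*(m - 1)*(m - 1)
(4) = (k - 5)*(k^2 - k - 12) = (k - 5)*(k + 3)*(k - 4)
(5) = (u + 3)*(u^5 - 6*u^4 - 2*u^3 + 48*u^2 - 71*u + 30) = (u - 5)*(u + 3)*(u^4 - u^3 - 7*u^2 + 13*u - 6) = (u - 5)*(u - 2)*(u + 3)*(u^3 + u^2 - 5*u + 3) = (u - 5)*(u - 2)*(u - 1)*(u + 3)*(u^2 + 2*u - 3) = (u - 5)*(u - 2)*(u - 1)*(u + 3)^2*(u - 1)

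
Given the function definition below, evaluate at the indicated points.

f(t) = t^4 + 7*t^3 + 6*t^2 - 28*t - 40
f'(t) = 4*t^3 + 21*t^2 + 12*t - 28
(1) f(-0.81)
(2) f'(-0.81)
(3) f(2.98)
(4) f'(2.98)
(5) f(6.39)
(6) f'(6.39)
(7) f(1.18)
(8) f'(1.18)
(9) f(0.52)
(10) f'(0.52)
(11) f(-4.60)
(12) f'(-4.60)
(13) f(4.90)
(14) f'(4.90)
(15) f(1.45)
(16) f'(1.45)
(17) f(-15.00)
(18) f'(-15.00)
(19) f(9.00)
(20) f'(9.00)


(1) = -16.67
(2) = -26.07
(3) = 193.95
(4) = 300.10
(5) = 3519.75
(6) = 1949.82
(7) = -51.25
(8) = 21.97
(9) = -51.88
(10) = -15.52
(11) = -17.85
(12) = -28.18
(13) = 1366.88
(14) = 1005.61
(15) = -42.22
(16) = 45.75
(17) = 28730.00
(18) = -8983.00
(19) = 11858.00
(20) = 4697.00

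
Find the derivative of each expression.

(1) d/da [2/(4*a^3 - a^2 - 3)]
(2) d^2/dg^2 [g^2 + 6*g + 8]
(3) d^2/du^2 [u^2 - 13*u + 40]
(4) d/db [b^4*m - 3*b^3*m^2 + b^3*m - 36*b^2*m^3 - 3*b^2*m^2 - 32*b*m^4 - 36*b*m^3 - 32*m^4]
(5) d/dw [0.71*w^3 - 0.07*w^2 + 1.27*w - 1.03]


(1) = 4*a*(1 - 6*a)/(-4*a^3 + a^2 + 3)^2
(2) = 2
(3) = 2
(4) = m*(4*b^3 - 9*b^2*m + 3*b^2 - 72*b*m^2 - 6*b*m - 32*m^3 - 36*m^2)
(5) = 2.13*w^2 - 0.14*w + 1.27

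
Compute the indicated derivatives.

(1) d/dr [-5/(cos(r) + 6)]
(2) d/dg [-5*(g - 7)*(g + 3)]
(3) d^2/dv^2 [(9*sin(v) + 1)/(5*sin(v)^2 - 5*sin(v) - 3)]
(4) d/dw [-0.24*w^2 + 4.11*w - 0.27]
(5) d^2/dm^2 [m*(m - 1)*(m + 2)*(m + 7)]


(1) = -5*sin(r)/(cos(r) + 6)^2
(2) = 20 - 10*g
(3) = (225*sin(v)^5 + 325*sin(v)^4 + 285*sin(v)^3 - 200*sin(v)^2 - 594*sin(v) + 190)/(-5*sin(v)^2 + 5*sin(v) + 3)^3
(4) = 4.11 - 0.48*w
(5) = 12*m^2 + 48*m + 10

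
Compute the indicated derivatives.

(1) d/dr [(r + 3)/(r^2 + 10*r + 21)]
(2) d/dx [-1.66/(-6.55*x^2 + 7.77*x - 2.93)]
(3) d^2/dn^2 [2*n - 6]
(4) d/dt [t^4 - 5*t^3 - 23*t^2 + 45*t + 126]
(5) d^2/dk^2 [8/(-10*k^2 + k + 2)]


(1) = -1/(r^2 + 14*r + 49)
(2) = (12.8982 - 21.746*x)/(6.55*x^2 - 7.77*x + 2.93)^2
(3) = 0
(4) = 4*t^3 - 15*t^2 - 46*t + 45
(5) = 16*(-100*k^2 + 10*k + (20*k - 1)^2 + 20)/(-10*k^2 + k + 2)^3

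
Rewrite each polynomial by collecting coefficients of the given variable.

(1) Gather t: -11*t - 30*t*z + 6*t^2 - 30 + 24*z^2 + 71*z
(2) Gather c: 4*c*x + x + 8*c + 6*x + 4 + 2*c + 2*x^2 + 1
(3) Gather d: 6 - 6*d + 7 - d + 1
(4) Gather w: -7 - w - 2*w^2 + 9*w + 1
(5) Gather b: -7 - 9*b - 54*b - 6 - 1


(1) = 6*t^2 + t*(-30*z - 11) + 24*z^2 + 71*z - 30
(2) = c*(4*x + 10) + 2*x^2 + 7*x + 5
(3) = 14 - 7*d
(4) = -2*w^2 + 8*w - 6
(5) = -63*b - 14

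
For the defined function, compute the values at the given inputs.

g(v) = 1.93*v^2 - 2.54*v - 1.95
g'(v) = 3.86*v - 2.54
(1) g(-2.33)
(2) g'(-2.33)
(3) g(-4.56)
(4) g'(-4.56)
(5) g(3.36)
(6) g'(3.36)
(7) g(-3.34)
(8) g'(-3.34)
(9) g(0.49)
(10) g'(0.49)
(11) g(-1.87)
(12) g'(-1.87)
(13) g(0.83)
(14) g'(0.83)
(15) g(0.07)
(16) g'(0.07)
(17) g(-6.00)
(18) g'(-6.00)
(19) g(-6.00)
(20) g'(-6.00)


(1) = 14.45
(2) = -11.53
(3) = 49.76
(4) = -20.14
(5) = 11.30
(6) = 10.43
(7) = 28.06
(8) = -15.43
(9) = -2.73
(10) = -0.65
(11) = 9.55
(12) = -9.76
(13) = -2.73
(14) = 0.66
(15) = -2.12
(16) = -2.27
(17) = 82.77
(18) = -25.70
(19) = 82.77
(20) = -25.70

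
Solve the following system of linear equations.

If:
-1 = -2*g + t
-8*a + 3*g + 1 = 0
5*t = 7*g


Then:
a = 3/4
g = 5/3
t = 7/3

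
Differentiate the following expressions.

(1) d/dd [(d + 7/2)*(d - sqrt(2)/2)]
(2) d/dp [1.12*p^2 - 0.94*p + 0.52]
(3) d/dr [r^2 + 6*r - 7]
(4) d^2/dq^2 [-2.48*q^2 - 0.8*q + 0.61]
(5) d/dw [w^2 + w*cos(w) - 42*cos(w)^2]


(1) = 2*d - sqrt(2)/2 + 7/2
(2) = 2.24*p - 0.94
(3) = 2*r + 6
(4) = -4.96000000000000
(5) = -w*sin(w) + 2*w + 42*sin(2*w) + cos(w)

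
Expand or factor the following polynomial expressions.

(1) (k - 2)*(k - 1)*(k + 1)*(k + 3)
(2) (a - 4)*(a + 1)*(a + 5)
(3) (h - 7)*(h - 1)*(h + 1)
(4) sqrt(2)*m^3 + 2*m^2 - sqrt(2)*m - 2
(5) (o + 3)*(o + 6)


(1) = k^4 + k^3 - 7*k^2 - k + 6
(2) = a^3 + 2*a^2 - 19*a - 20
(3) = h^3 - 7*h^2 - h + 7
(4) = (m - 1)*(m + sqrt(2))*(sqrt(2)*m + sqrt(2))
(5) = o^2 + 9*o + 18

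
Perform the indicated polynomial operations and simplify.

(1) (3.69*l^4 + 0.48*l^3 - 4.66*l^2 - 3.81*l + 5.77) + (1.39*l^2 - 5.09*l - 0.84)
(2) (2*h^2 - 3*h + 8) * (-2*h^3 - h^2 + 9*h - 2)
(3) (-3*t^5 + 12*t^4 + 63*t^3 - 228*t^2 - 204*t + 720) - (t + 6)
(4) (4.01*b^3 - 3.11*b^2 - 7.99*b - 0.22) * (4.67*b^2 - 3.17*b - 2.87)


(1) = 3.69*l^4 + 0.48*l^3 - 3.27*l^2 - 8.9*l + 4.93
(2) = -4*h^5 + 4*h^4 + 5*h^3 - 39*h^2 + 78*h - 16
(3) = -3*t^5 + 12*t^4 + 63*t^3 - 228*t^2 - 205*t + 714
(4) = 18.7267*b^5 - 27.2354*b^4 - 38.9633*b^3 + 33.2266*b^2 + 23.6287*b + 0.6314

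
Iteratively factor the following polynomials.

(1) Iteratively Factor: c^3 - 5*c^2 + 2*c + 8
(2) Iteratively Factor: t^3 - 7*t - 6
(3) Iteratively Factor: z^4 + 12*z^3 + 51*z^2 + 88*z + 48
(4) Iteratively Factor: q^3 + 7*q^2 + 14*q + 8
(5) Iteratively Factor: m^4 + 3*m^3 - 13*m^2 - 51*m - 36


(1) = (c + 1)*(c^2 - 6*c + 8) = (c - 4)*(c + 1)*(c - 2)
(2) = (t - 3)*(t^2 + 3*t + 2) = (t - 3)*(t + 1)*(t + 2)
(3) = (z + 1)*(z^3 + 11*z^2 + 40*z + 48) = (z + 1)*(z + 4)*(z^2 + 7*z + 12) = (z + 1)*(z + 3)*(z + 4)*(z + 4)
(4) = (q + 1)*(q^2 + 6*q + 8) = (q + 1)*(q + 4)*(q + 2)
(5) = (m + 3)*(m^3 - 13*m - 12) = (m + 1)*(m + 3)*(m^2 - m - 12) = (m - 4)*(m + 1)*(m + 3)*(m + 3)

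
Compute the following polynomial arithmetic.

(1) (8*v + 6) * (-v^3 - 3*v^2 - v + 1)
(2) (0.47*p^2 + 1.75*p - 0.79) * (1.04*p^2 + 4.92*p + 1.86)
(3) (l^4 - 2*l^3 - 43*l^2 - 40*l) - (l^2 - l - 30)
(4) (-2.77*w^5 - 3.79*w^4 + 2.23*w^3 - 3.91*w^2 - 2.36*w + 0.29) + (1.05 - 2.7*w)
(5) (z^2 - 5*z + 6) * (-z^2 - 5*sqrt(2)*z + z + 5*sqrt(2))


(1) = -8*v^4 - 30*v^3 - 26*v^2 + 2*v + 6
(2) = 0.4888*p^4 + 4.1324*p^3 + 8.6626*p^2 - 0.6318*p - 1.4694
(3) = l^4 - 2*l^3 - 44*l^2 - 39*l + 30
(4) = -2.77*w^5 - 3.79*w^4 + 2.23*w^3 - 3.91*w^2 - 5.06*w + 1.34
(5) = -z^4 - 5*sqrt(2)*z^3 + 6*z^3 - 11*z^2 + 30*sqrt(2)*z^2 - 55*sqrt(2)*z + 6*z + 30*sqrt(2)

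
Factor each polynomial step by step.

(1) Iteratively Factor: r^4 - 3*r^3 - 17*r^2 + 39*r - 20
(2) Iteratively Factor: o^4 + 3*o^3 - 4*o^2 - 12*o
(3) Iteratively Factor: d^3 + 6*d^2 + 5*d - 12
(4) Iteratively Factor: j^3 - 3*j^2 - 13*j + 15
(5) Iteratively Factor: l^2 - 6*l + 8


(1) = (r - 1)*(r^3 - 2*r^2 - 19*r + 20) = (r - 1)*(r + 4)*(r^2 - 6*r + 5) = (r - 5)*(r - 1)*(r + 4)*(r - 1)
(2) = (o + 3)*(o^3 - 4*o) = (o - 2)*(o + 3)*(o^2 + 2*o) = o*(o - 2)*(o + 3)*(o + 2)
(3) = (d - 1)*(d^2 + 7*d + 12) = (d - 1)*(d + 3)*(d + 4)
(4) = (j - 1)*(j^2 - 2*j - 15) = (j - 5)*(j - 1)*(j + 3)
(5) = (l - 2)*(l - 4)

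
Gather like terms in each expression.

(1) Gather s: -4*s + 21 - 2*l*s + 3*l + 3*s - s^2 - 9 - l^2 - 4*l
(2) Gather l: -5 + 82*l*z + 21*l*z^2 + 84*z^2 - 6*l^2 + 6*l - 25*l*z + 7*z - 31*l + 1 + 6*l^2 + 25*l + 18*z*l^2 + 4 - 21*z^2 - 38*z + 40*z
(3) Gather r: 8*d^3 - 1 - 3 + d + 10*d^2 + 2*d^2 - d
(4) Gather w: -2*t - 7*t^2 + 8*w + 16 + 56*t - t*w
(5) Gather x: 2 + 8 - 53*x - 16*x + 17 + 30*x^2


(1) = -l^2 - l - s^2 + s*(-2*l - 1) + 12
(2) = 18*l^2*z + l*(21*z^2 + 57*z) + 63*z^2 + 9*z
(3) = 8*d^3 + 12*d^2 - 4
(4) = -7*t^2 + 54*t + w*(8 - t) + 16
(5) = 30*x^2 - 69*x + 27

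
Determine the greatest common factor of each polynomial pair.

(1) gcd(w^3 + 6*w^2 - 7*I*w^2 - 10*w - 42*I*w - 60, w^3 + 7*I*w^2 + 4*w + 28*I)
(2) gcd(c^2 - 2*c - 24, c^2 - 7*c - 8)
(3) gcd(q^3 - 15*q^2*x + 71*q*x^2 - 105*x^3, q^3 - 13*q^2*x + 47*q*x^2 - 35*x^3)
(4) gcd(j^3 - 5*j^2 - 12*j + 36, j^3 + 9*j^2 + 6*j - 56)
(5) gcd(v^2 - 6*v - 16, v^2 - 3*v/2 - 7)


(1) = gcd((w + 6)*(w - 5*I)*(w - 2*I), (w - 2*I)*(w + 2*I)*(w + 7*I)) = w - 2*I
(2) = gcd((c - 6)*(c + 4), (c - 8)*(c + 1)) = 1
(3) = gcd((q - 7*x)*(q - 5*x)*(q - 3*x), (q - 7*x)*(q - 5*x)*(q - x)) = q^2 - 12*q*x + 35*x^2
(4) = gcd((j - 6)*(j - 2)*(j + 3), (j - 2)*(j + 4)*(j + 7)) = j - 2
(5) = v + 2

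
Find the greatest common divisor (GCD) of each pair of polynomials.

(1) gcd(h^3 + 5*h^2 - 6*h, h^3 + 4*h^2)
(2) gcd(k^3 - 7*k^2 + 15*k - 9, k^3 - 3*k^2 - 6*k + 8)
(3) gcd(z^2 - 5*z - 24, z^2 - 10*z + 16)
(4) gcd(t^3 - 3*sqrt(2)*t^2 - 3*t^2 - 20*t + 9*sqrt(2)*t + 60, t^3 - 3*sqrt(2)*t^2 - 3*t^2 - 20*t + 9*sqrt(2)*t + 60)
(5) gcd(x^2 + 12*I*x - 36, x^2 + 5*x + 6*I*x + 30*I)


(1) = h
(2) = gcd((k - 3)^2*(k - 1), (k - 4)*(k - 1)*(k + 2)) = k - 1
(3) = z - 8
(4) = t^3 + t^2*(-3*sqrt(2) - 3) + t*(-20 + 9*sqrt(2)) + 60
(5) = x + 6*I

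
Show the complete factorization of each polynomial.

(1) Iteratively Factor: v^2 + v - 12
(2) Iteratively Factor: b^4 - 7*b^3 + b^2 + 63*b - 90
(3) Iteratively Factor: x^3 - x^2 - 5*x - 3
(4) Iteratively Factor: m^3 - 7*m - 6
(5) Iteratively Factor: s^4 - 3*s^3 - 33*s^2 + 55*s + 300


(1) = (v + 4)*(v - 3)
(2) = (b + 3)*(b^3 - 10*b^2 + 31*b - 30) = (b - 5)*(b + 3)*(b^2 - 5*b + 6) = (b - 5)*(b - 2)*(b + 3)*(b - 3)
(3) = (x - 3)*(x^2 + 2*x + 1) = (x - 3)*(x + 1)*(x + 1)
(4) = (m + 1)*(m^2 - m - 6) = (m - 3)*(m + 1)*(m + 2)
(5) = (s + 4)*(s^3 - 7*s^2 - 5*s + 75) = (s - 5)*(s + 4)*(s^2 - 2*s - 15) = (s - 5)*(s + 3)*(s + 4)*(s - 5)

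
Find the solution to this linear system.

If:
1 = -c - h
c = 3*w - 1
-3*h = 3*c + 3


Then:
c = 3*w - 1
h = -3*w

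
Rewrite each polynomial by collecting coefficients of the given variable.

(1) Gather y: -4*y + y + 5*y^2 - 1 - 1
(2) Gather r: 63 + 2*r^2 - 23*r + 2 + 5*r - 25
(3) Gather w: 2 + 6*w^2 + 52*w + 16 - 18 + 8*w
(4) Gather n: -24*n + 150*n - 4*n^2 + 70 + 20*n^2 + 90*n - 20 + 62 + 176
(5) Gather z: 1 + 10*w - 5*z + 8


(1) = 5*y^2 - 3*y - 2
(2) = 2*r^2 - 18*r + 40
(3) = 6*w^2 + 60*w
(4) = 16*n^2 + 216*n + 288
(5) = 10*w - 5*z + 9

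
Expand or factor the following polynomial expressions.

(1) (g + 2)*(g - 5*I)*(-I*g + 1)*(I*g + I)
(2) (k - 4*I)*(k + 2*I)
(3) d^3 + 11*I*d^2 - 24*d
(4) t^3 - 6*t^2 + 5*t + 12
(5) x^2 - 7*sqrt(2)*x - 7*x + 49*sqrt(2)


(1) = g^4 + 3*g^3 - 4*I*g^3 + 7*g^2 - 12*I*g^2 + 15*g - 8*I*g + 10
(2) = k^2 - 2*I*k + 8
(3) = d*(d + 3*I)*(d + 8*I)
(4) = (t - 4)*(t - 3)*(t + 1)
(5) = (x - 7)*(x - 7*sqrt(2))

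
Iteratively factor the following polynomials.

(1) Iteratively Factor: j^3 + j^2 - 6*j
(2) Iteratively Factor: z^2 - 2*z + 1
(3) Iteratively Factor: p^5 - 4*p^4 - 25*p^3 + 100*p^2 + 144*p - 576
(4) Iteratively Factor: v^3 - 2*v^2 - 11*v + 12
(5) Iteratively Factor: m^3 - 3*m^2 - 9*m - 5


(1) = (j - 2)*(j^2 + 3*j) = j*(j - 2)*(j + 3)
(2) = (z - 1)*(z - 1)
(3) = (p - 3)*(p^4 - p^3 - 28*p^2 + 16*p + 192) = (p - 4)*(p - 3)*(p^3 + 3*p^2 - 16*p - 48) = (p - 4)^2*(p - 3)*(p^2 + 7*p + 12) = (p - 4)^2*(p - 3)*(p + 3)*(p + 4)
(4) = (v + 3)*(v^2 - 5*v + 4) = (v - 4)*(v + 3)*(v - 1)
(5) = (m + 1)*(m^2 - 4*m - 5) = (m - 5)*(m + 1)*(m + 1)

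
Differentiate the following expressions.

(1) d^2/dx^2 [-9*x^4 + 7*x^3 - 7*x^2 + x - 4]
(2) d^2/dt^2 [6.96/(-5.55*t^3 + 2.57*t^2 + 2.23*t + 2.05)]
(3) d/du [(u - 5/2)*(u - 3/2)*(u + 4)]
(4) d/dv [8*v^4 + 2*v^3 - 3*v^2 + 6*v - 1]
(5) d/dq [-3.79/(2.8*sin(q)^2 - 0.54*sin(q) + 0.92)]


(1) = -108*x^2 + 42*x - 14
(2) = ((231.768*t - 35.7744)*(-5.55*t^3 + 2.57*t^2 + 2.23*t + 2.05) + 6.96*(-33.3*t^2 + 10.28*t + 4.46)*(-16.65*t^2 + 5.14*t + 2.23))/(-5.55*t^3 + 2.57*t^2 + 2.23*t + 2.05)^3
(3) = 3*u^2 - 49/4
(4) = 32*v^3 + 6*v^2 - 6*v + 6
(5) = (21.224*sin(q) - 2.0466)*cos(q)/(2.8*sin(q)^2 - 0.54*sin(q) + 0.92)^2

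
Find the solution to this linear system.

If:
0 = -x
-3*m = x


Then:
m = 0
x = 0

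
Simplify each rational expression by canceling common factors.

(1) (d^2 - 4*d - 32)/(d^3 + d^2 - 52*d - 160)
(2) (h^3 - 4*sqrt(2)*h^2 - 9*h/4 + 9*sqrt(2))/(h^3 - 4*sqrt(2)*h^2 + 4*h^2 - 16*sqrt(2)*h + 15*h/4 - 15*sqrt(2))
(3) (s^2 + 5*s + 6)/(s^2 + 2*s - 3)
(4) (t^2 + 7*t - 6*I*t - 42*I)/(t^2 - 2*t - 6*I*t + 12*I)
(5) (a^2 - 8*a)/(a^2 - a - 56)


(1) = 1/(d + 5)
(2) = (16*h - 24)/(16*h + 40)
(3) = (s + 2)/(s - 1)
(4) = (t + 7)/(t - 2)
(5) = a/(a + 7)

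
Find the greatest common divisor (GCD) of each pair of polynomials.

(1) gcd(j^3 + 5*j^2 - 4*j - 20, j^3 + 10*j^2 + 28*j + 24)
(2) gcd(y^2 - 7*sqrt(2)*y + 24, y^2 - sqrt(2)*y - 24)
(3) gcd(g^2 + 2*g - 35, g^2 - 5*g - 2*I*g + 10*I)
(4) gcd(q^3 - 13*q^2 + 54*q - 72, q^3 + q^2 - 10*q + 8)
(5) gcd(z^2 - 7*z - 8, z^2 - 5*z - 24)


(1) = j + 2
(2) = gcd((y - 4*sqrt(2))*(y - 3*sqrt(2)), (y - 4*sqrt(2))*(y + 3*sqrt(2))) = y - 4*sqrt(2)
(3) = gcd((g - 5)*(g + 7), (g - 5)*(g - 2*I)) = g - 5
(4) = 1
(5) = gcd((z - 8)*(z + 1), (z - 8)*(z + 3)) = z - 8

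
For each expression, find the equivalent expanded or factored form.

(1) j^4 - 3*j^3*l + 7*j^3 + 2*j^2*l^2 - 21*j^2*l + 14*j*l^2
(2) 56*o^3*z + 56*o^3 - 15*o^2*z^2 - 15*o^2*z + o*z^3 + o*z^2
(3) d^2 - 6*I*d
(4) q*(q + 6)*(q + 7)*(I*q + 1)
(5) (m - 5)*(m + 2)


(1) = j*(j + 7)*(j - 2*l)*(j - l)
(2) = (-8*o + z)*(-7*o + z)*(o*z + o)
(3) = d*(d - 6*I)
(4) = I*q^4 + q^3 + 13*I*q^3 + 13*q^2 + 42*I*q^2 + 42*q
(5) = m^2 - 3*m - 10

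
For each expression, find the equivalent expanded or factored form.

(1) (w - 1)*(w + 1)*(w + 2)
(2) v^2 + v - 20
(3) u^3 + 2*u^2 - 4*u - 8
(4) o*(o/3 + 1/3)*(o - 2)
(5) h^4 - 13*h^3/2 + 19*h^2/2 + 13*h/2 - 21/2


(1) = w^3 + 2*w^2 - w - 2
(2) = (v - 4)*(v + 5)
(3) = (u - 2)*(u + 2)^2
(4) = o^3/3 - o^2/3 - 2*o/3
(5) = (h - 7/2)*(h - 3)*(h - 1)*(h + 1)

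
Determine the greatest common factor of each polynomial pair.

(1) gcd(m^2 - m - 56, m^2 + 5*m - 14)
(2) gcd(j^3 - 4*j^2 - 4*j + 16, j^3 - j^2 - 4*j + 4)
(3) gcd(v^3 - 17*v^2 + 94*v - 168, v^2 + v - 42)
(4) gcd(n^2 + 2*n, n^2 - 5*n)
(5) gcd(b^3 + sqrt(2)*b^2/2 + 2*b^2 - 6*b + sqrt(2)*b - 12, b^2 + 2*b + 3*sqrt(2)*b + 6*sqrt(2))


(1) = m + 7
(2) = j^2 - 4
(3) = v - 6
(4) = gcd(n*(n + 2), n*(n - 5)) = n
(5) = gcd((b + 2)*(b - 3*sqrt(2)/2)*(b + 2*sqrt(2)), (b + 2)*(b + 3*sqrt(2))) = b + 2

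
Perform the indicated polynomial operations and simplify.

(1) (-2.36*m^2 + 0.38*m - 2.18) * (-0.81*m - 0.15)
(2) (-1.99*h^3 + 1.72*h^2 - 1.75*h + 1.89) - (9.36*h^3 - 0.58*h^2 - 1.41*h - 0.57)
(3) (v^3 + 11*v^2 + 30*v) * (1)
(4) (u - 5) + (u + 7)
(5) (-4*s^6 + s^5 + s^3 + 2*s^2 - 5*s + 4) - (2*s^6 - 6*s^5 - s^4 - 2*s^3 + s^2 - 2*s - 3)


(1) = 1.9116*m^3 + 0.0462*m^2 + 1.7088*m + 0.327
(2) = -11.35*h^3 + 2.3*h^2 - 0.34*h + 2.46
(3) = v^3 + 11*v^2 + 30*v
(4) = 2*u + 2
(5) = -6*s^6 + 7*s^5 + s^4 + 3*s^3 + s^2 - 3*s + 7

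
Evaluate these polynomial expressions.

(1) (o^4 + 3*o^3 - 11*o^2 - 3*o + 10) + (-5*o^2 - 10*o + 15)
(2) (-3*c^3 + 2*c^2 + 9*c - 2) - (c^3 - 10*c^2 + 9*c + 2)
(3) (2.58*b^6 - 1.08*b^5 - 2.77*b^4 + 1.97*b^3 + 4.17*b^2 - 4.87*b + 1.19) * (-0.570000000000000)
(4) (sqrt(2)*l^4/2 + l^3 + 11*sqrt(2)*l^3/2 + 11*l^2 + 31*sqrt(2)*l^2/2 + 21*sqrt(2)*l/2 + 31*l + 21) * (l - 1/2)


(1) = o^4 + 3*o^3 - 16*o^2 - 13*o + 25
(2) = -4*c^3 + 12*c^2 - 4
(3) = -1.4706*b^6 + 0.6156*b^5 + 1.5789*b^4 - 1.1229*b^3 - 2.3769*b^2 + 2.7759*b - 0.6783
(4) = sqrt(2)*l^5/2 + l^4 + 21*sqrt(2)*l^4/4 + 21*l^3/2 + 51*sqrt(2)*l^3/4 + 11*sqrt(2)*l^2/4 + 51*l^2/2 - 21*sqrt(2)*l/4 + 11*l/2 - 21/2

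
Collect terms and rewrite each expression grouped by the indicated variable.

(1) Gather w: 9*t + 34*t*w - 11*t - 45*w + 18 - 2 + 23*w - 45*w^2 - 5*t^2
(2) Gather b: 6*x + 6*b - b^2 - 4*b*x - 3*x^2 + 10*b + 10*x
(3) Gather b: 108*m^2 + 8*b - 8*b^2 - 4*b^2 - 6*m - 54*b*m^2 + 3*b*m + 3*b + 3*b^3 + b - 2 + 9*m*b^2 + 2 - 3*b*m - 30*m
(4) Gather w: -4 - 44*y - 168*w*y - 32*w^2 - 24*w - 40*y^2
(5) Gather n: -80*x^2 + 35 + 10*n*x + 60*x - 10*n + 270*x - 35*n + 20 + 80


(1) = -5*t^2 - 2*t - 45*w^2 + w*(34*t - 22) + 16
(2) = -b^2 + b*(16 - 4*x) - 3*x^2 + 16*x
(3) = 3*b^3 + b^2*(9*m - 12) + b*(12 - 54*m^2) + 108*m^2 - 36*m
(4) = -32*w^2 + w*(-168*y - 24) - 40*y^2 - 44*y - 4
(5) = n*(10*x - 45) - 80*x^2 + 330*x + 135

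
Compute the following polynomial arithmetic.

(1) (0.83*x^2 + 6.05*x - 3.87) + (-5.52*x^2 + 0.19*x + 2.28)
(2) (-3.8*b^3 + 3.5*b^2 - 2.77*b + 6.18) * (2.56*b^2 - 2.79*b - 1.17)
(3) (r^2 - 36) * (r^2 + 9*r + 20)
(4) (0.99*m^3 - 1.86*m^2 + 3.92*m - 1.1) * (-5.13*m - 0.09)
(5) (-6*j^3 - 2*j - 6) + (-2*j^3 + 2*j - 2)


(1) = -4.69*x^2 + 6.24*x - 1.59
(2) = -9.728*b^5 + 19.562*b^4 - 12.4102*b^3 + 19.4541*b^2 - 14.0013*b - 7.2306
(3) = r^4 + 9*r^3 - 16*r^2 - 324*r - 720
(4) = -5.0787*m^4 + 9.4527*m^3 - 19.9422*m^2 + 5.2902*m + 0.099
(5) = -8*j^3 - 8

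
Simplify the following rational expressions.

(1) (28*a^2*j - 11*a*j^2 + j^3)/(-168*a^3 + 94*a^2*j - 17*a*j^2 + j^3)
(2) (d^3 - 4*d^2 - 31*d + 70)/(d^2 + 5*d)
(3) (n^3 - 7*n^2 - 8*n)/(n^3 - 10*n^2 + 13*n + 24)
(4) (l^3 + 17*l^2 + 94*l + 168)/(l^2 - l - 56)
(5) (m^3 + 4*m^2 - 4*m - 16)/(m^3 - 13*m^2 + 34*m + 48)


(1) = -j/(6*a - j)
(2) = (d^2 - 9*d + 14)/d
(3) = n/(n - 3)
(4) = (l^2 + 10*l + 24)/(l - 8)
(5) = (m^3 + 4*m^2 - 4*m - 16)/(m^3 - 13*m^2 + 34*m + 48)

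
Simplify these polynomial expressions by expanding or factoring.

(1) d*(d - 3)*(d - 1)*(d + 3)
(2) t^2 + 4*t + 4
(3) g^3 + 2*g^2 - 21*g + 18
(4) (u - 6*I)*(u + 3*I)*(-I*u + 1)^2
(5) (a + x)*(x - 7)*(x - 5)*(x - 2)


(1) = d^4 - d^3 - 9*d^2 + 9*d
(2) = (t + 2)^2
(3) = (g - 3)*(g - 1)*(g + 6)
(4) = -u^4 + I*u^3 - 23*u^2 - 39*I*u + 18
(5) = a*x^3 - 14*a*x^2 + 59*a*x - 70*a + x^4 - 14*x^3 + 59*x^2 - 70*x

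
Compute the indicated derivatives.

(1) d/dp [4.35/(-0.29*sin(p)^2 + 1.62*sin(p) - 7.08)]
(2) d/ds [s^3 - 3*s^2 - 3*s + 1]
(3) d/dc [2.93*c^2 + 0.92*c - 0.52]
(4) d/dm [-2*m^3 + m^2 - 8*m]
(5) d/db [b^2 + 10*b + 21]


(1) = (2.523*sin(p) - 7.047)*cos(p)/(0.29*sin(p)^2 - 1.62*sin(p) + 7.08)^2
(2) = 3*s^2 - 6*s - 3
(3) = 5.86*c + 0.92
(4) = -6*m^2 + 2*m - 8
(5) = 2*b + 10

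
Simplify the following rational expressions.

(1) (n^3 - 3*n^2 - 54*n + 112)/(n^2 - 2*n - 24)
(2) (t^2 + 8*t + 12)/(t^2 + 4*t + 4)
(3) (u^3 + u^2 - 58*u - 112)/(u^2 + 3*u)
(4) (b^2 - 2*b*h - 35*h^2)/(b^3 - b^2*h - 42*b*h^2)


(1) = (n^3 - 3*n^2 - 54*n + 112)/(n^2 - 2*n - 24)
(2) = (t + 6)/(t + 2)
(3) = (u^3 + u^2 - 58*u - 112)/(u^2 + 3*u)
(4) = (b + 5*h)/(b^2 + 6*b*h)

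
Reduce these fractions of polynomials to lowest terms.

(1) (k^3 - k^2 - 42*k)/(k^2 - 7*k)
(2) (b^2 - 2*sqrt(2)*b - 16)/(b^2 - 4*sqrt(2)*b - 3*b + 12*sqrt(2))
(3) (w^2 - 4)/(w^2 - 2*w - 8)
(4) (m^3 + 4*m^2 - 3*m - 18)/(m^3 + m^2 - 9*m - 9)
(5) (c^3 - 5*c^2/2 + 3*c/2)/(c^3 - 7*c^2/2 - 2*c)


(1) = k + 6
(2) = (b + 2*sqrt(2))/(b - 3)
(3) = (w - 2)/(w - 4)
(4) = (m^2 + m - 6)/(m^2 - 2*m - 3)
(5) = (2*c^2 - 5*c + 3)/(2*c^2 - 7*c - 4)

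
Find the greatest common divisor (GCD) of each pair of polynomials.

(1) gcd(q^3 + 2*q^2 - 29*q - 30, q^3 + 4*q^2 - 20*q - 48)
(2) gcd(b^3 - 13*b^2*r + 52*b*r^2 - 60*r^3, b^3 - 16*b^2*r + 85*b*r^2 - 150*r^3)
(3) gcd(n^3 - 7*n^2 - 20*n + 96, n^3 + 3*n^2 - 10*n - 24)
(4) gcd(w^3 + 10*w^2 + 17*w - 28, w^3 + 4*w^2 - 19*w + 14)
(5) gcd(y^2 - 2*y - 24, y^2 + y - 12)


(1) = gcd((q - 5)*(q + 1)*(q + 6), (q - 4)*(q + 2)*(q + 6)) = q + 6
(2) = gcd((b - 6*r)*(b - 5*r)*(b - 2*r), (b - 6*r)*(b - 5*r)^2) = b^2 - 11*b*r + 30*r^2
(3) = gcd((n - 8)*(n - 3)*(n + 4), (n - 3)*(n + 2)*(n + 4)) = n^2 + n - 12
(4) = w^2 + 6*w - 7
(5) = y + 4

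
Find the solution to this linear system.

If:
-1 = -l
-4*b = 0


Then:
b = 0
l = 1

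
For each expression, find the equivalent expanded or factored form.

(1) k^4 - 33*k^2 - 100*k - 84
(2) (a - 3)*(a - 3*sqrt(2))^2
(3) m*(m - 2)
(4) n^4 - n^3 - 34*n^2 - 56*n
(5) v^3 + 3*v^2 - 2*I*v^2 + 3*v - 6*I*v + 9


(1) = (k - 7)*(k + 2)^2*(k + 3)
(2) = a^3 - 6*sqrt(2)*a^2 - 3*a^2 + 18*a + 18*sqrt(2)*a - 54
(3) = m^2 - 2*m
(4) = n*(n - 7)*(n + 2)*(n + 4)
(5) = (v + 3)*(v - 3*I)*(v + I)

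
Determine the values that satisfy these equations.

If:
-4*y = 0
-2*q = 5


Then:
q = -5/2
y = 0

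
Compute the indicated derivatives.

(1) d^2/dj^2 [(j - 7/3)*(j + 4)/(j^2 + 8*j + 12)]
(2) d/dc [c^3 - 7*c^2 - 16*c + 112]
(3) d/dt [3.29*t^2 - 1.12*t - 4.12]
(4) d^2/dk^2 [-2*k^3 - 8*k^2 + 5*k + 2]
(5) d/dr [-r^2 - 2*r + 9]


(1) = 2*(-19*j^3 - 192*j^2 - 852*j - 1504)/(3*(j^6 + 24*j^5 + 228*j^4 + 1088*j^3 + 2736*j^2 + 3456*j + 1728))
(2) = 3*c^2 - 14*c - 16
(3) = 6.58*t - 1.12
(4) = -12*k - 16
(5) = -2*r - 2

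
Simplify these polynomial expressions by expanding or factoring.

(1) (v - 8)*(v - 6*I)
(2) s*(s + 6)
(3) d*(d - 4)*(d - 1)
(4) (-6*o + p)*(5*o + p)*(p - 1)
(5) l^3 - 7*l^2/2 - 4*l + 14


(1) = v^2 - 8*v - 6*I*v + 48*I
(2) = s^2 + 6*s
(3) = d^3 - 5*d^2 + 4*d
(4) = -30*o^2*p + 30*o^2 - o*p^2 + o*p + p^3 - p^2
(5) = (l - 7/2)*(l - 2)*(l + 2)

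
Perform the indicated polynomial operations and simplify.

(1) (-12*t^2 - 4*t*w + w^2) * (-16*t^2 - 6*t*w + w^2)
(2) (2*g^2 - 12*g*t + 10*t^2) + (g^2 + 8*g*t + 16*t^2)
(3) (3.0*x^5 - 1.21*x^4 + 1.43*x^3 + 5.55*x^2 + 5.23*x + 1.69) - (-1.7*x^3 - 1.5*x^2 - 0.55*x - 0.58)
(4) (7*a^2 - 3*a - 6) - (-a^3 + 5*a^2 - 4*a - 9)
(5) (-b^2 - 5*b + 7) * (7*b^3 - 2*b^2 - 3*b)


(1) = 192*t^4 + 136*t^3*w - 4*t^2*w^2 - 10*t*w^3 + w^4
(2) = 3*g^2 - 4*g*t + 26*t^2
(3) = 3.0*x^5 - 1.21*x^4 + 3.13*x^3 + 7.05*x^2 + 5.78*x + 2.27
(4) = a^3 + 2*a^2 + a + 3
(5) = -7*b^5 - 33*b^4 + 62*b^3 + b^2 - 21*b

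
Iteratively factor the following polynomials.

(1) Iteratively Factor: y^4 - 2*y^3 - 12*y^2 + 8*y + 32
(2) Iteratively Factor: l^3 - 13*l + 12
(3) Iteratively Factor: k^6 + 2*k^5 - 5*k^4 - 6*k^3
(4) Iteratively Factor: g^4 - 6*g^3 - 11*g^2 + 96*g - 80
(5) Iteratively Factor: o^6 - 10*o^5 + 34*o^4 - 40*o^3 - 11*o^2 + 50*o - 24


(1) = (y + 2)*(y^3 - 4*y^2 - 4*y + 16) = (y - 2)*(y + 2)*(y^2 - 2*y - 8) = (y - 4)*(y - 2)*(y + 2)*(y + 2)
(2) = (l - 1)*(l^2 + l - 12) = (l - 1)*(l + 4)*(l - 3)
(3) = (k)*(k^5 + 2*k^4 - 5*k^3 - 6*k^2) = k^2*(k^4 + 2*k^3 - 5*k^2 - 6*k) = k^3*(k^3 + 2*k^2 - 5*k - 6) = k^3*(k + 3)*(k^2 - k - 2) = k^3*(k + 1)*(k + 3)*(k - 2)
(4) = (g + 4)*(g^3 - 10*g^2 + 29*g - 20) = (g - 4)*(g + 4)*(g^2 - 6*g + 5) = (g - 5)*(g - 4)*(g + 4)*(g - 1)
(5) = (o - 2)*(o^5 - 8*o^4 + 18*o^3 - 4*o^2 - 19*o + 12) = (o - 2)*(o - 1)*(o^4 - 7*o^3 + 11*o^2 + 7*o - 12) = (o - 4)*(o - 2)*(o - 1)*(o^3 - 3*o^2 - o + 3) = (o - 4)*(o - 2)*(o - 1)^2*(o^2 - 2*o - 3) = (o - 4)*(o - 2)*(o - 1)^2*(o + 1)*(o - 3)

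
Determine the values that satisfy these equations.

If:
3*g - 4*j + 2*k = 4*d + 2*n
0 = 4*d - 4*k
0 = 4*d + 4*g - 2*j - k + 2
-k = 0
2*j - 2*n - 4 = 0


Then:
d = 0
g = -2/9
j = 5/9
k = 0
n = -13/9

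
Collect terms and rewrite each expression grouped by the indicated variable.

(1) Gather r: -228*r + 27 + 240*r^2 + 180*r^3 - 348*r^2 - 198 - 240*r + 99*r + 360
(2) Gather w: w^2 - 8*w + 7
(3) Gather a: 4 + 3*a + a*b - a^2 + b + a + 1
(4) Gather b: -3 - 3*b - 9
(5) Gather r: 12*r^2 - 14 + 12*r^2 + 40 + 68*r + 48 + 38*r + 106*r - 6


(1) = 180*r^3 - 108*r^2 - 369*r + 189
(2) = w^2 - 8*w + 7
(3) = -a^2 + a*(b + 4) + b + 5
(4) = -3*b - 12
(5) = 24*r^2 + 212*r + 68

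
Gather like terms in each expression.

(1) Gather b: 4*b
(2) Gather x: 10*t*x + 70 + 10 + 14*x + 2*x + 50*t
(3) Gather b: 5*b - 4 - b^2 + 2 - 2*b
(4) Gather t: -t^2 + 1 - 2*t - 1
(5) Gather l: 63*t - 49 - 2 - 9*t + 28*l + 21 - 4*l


(1) = 4*b
(2) = 50*t + x*(10*t + 16) + 80
(3) = -b^2 + 3*b - 2
(4) = -t^2 - 2*t
(5) = 24*l + 54*t - 30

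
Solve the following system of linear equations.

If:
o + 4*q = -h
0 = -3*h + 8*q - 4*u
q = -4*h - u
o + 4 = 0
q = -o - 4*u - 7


Then:
No Solution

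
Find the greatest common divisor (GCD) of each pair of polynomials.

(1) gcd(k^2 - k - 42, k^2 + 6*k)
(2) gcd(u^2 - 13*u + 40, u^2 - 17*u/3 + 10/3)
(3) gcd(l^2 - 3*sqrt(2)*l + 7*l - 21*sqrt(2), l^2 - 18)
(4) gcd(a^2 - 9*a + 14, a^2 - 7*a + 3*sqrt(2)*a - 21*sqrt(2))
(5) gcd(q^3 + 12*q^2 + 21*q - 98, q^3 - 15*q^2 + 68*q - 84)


(1) = gcd((k - 7)*(k + 6), k*(k + 6)) = k + 6
(2) = u - 5
(3) = gcd((l + 7)*(l - 3*sqrt(2)), (l - 3*sqrt(2))*(l + 3*sqrt(2))) = l - 3*sqrt(2)
(4) = gcd((a - 7)*(a - 2), (a - 7)*(a + 3*sqrt(2))) = a - 7
(5) = q - 2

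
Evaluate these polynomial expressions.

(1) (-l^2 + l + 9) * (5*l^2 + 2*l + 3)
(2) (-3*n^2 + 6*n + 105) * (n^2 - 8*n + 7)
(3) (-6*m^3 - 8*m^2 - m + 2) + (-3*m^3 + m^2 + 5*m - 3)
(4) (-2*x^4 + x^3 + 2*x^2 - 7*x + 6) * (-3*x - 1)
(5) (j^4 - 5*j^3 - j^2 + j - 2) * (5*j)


(1) = -5*l^4 + 3*l^3 + 44*l^2 + 21*l + 27
(2) = -3*n^4 + 30*n^3 + 36*n^2 - 798*n + 735
(3) = -9*m^3 - 7*m^2 + 4*m - 1
(4) = 6*x^5 - x^4 - 7*x^3 + 19*x^2 - 11*x - 6
(5) = 5*j^5 - 25*j^4 - 5*j^3 + 5*j^2 - 10*j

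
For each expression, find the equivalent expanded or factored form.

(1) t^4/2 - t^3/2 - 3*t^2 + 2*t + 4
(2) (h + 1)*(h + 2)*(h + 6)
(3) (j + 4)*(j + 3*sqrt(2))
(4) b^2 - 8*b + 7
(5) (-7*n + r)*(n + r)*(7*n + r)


(1) = (t/2 + 1/2)*(t - 2)^2*(t + 2)
(2) = h^3 + 9*h^2 + 20*h + 12
(3) = j^2 + 4*j + 3*sqrt(2)*j + 12*sqrt(2)
(4) = (b - 7)*(b - 1)
(5) = -49*n^3 - 49*n^2*r + n*r^2 + r^3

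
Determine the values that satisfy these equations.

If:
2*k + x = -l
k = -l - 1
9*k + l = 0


Then:
k = 1/8
l = -9/8
x = 7/8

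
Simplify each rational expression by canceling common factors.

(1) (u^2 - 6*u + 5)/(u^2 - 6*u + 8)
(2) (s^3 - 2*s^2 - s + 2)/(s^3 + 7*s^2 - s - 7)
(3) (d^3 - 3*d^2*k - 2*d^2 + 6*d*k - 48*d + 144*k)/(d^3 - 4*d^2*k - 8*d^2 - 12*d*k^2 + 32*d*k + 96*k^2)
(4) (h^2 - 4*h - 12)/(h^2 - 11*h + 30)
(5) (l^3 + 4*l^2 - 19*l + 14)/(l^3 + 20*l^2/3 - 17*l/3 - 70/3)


(1) = (u^2 - 6*u + 5)/(u^2 - 6*u + 8)
(2) = (s - 2)/(s + 7)
(3) = (d^2 - 3*d*k + 6*d - 18*k)/(d^2 - 4*d*k - 12*k^2)
(4) = (h + 2)/(h - 5)
(5) = (3*l - 3)/(3*l + 5)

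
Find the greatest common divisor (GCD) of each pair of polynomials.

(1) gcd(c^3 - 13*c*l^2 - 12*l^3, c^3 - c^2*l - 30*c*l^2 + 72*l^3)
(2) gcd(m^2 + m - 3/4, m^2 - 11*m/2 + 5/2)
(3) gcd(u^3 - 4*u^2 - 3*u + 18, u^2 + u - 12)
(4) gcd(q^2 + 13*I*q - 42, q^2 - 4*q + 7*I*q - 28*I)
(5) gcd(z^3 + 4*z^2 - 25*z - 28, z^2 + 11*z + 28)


(1) = c - 4*l
(2) = m - 1/2
(3) = u - 3
(4) = q + 7*I
(5) = z + 7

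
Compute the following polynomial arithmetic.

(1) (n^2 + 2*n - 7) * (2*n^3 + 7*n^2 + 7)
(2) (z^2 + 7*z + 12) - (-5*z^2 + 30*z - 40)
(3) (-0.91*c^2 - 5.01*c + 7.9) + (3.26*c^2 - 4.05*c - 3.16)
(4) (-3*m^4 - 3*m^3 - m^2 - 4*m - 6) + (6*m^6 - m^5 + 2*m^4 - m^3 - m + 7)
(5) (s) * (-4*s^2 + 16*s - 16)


(1) = 2*n^5 + 11*n^4 - 42*n^2 + 14*n - 49
(2) = 6*z^2 - 23*z + 52
(3) = 2.35*c^2 - 9.06*c + 4.74
(4) = 6*m^6 - m^5 - m^4 - 4*m^3 - m^2 - 5*m + 1
(5) = -4*s^3 + 16*s^2 - 16*s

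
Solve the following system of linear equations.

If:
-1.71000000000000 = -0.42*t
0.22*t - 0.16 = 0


Then:
No Solution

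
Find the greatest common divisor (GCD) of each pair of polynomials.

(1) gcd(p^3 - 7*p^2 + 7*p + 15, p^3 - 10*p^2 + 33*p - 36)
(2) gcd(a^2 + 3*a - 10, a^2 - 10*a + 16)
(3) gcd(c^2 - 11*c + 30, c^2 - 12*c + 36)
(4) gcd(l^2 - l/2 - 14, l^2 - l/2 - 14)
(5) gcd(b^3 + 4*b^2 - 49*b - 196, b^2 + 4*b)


(1) = gcd((p - 5)*(p - 3)*(p + 1), (p - 4)*(p - 3)^2) = p - 3
(2) = a - 2
(3) = gcd((c - 6)*(c - 5), (c - 6)^2) = c - 6
(4) = l^2 - l/2 - 14
(5) = gcd((b - 7)*(b + 4)*(b + 7), b*(b + 4)) = b + 4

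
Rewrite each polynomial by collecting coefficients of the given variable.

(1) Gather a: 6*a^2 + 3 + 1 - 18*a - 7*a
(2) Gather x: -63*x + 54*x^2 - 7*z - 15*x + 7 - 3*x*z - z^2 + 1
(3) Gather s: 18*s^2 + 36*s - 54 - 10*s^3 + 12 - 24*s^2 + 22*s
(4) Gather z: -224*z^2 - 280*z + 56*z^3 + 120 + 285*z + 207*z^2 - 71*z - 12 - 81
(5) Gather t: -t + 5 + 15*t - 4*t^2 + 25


(1) = 6*a^2 - 25*a + 4
(2) = 54*x^2 + x*(-3*z - 78) - z^2 - 7*z + 8
(3) = -10*s^3 - 6*s^2 + 58*s - 42
(4) = 56*z^3 - 17*z^2 - 66*z + 27
(5) = -4*t^2 + 14*t + 30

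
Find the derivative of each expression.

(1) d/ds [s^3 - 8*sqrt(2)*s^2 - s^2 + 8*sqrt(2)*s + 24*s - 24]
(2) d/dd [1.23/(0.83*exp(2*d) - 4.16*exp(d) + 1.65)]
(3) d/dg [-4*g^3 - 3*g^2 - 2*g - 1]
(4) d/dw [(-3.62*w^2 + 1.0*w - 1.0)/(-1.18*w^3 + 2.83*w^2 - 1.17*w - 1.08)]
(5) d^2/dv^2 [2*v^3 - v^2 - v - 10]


(1) = 3*s^2 - 16*sqrt(2)*s - 2*s + 8*sqrt(2) + 24
(2) = (5.1168 - 2.0418*exp(d))*exp(d)/(0.83*exp(2*d) - 4.16*exp(d) + 1.65)^2
(3) = -12*g^2 - 6*g - 2
(4) = (-4.2716*w^4 + 2.36*w^3 - 2.1346*w^2 + 13.4792*w - 2.25)/(1.3924*w^6 - 6.6788*w^5 + 10.7701*w^4 - 4.0734*w^3 - 4.7439*w^2 + 2.5272*w + 1.1664)
(5) = 12*v - 2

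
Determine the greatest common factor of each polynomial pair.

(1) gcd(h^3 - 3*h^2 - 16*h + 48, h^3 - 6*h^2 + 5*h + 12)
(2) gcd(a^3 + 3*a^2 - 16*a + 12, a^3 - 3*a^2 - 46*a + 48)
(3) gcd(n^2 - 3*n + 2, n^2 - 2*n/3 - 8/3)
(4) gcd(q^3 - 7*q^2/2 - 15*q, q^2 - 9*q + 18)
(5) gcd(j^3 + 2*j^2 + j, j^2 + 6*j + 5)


(1) = h^2 - 7*h + 12
(2) = a^2 + 5*a - 6
(3) = n - 2
(4) = q - 6
(5) = j + 1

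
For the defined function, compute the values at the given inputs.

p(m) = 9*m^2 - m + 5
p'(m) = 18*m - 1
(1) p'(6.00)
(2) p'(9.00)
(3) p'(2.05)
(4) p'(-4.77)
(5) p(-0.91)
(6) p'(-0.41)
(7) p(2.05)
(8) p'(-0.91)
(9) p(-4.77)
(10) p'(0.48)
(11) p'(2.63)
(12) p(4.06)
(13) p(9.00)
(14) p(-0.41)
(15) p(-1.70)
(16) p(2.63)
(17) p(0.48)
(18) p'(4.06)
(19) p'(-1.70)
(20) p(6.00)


(1) = 107.00
(2) = 161.00
(3) = 35.90
(4) = -86.86
(5) = 13.36
(6) = -8.38
(7) = 40.77
(8) = -17.38
(9) = 214.55
(10) = 7.64
(11) = 46.34
(12) = 149.29
(13) = 725.00
(14) = 6.92
(15) = 32.71
(16) = 64.62
(17) = 6.59
(18) = 72.08
(19) = -31.60
(20) = 323.00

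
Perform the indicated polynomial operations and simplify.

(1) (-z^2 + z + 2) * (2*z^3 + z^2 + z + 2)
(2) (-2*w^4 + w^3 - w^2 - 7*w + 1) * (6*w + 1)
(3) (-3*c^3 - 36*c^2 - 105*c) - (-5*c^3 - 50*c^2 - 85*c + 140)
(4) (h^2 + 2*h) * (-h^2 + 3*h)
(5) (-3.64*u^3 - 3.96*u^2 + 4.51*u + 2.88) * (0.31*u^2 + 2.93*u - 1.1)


(1) = -2*z^5 + z^4 + 4*z^3 + z^2 + 4*z + 4
(2) = -12*w^5 + 4*w^4 - 5*w^3 - 43*w^2 - w + 1
(3) = 2*c^3 + 14*c^2 - 20*c - 140
(4) = -h^4 + h^3 + 6*h^2
(5) = -1.1284*u^5 - 11.8928*u^4 - 6.2007*u^3 + 18.4631*u^2 + 3.4774*u - 3.168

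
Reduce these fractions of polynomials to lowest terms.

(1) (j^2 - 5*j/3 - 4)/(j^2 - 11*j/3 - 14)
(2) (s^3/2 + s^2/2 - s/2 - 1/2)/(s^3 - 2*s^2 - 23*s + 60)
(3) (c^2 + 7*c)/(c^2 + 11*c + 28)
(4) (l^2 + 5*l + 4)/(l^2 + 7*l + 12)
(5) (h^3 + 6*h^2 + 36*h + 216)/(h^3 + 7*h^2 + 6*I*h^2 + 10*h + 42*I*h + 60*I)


(1) = (3*j^2 - 5*j - 12)/(3*j^2 - 11*j - 42)
(2) = (s^3 + s^2 - s - 1)/(2*s^3 - 4*s^2 - 46*s + 120)
(3) = c/(c + 4)
(4) = (l + 1)/(l + 3)
(5) = (h^2 + h*(6 - 6*I) - 36*I)/(h^2 + 7*h + 10)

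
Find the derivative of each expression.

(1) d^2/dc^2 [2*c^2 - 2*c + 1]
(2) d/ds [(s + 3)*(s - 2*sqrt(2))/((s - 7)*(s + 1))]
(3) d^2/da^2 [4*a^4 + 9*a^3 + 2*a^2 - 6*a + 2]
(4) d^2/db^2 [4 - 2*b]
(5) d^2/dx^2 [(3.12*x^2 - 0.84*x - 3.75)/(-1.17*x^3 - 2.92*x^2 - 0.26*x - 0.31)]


(1) = 4
(2) = (-9*s^2 + 2*sqrt(2)*s^2 - 14*s + 12*sqrt(2)*s - 22*sqrt(2) - 21)/(s^4 - 12*s^3 + 22*s^2 + 84*s + 49)
(3) = 48*a^2 + 54*a + 4
(4) = 0
(5) = (-8.541936*x^6 + 6.899256*x^5 + 84.51378*x^4 + 239.37744*x^3 + 211.977828*x^2 + 4.359042*x - 7.017072)/(1.601613*x^9 + 11.991564*x^8 + 30.995406*x^7 + 31.499749*x^6 + 13.242372*x^5 + 9.08754*x^4 + 1.766999*x^3 + 0.904704*x^2 + 0.074958*x + 0.029791)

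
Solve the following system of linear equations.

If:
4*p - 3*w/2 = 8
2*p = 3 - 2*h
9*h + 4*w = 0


Then:
h = -16/5
p = 47/10
w = 36/5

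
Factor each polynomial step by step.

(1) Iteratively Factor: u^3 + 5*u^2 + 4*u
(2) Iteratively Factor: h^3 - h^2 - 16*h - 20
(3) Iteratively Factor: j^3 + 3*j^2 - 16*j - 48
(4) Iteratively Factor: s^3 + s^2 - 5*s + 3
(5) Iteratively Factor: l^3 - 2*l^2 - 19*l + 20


(1) = (u + 1)*(u^2 + 4*u) = (u + 1)*(u + 4)*(u)
(2) = (h + 2)*(h^2 - 3*h - 10) = (h - 5)*(h + 2)*(h + 2)
(3) = (j + 4)*(j^2 - j - 12) = (j - 4)*(j + 4)*(j + 3)
(4) = (s + 3)*(s^2 - 2*s + 1) = (s - 1)*(s + 3)*(s - 1)
(5) = (l - 5)*(l^2 + 3*l - 4) = (l - 5)*(l + 4)*(l - 1)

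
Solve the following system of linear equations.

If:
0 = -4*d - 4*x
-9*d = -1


Then:
d = 1/9
x = -1/9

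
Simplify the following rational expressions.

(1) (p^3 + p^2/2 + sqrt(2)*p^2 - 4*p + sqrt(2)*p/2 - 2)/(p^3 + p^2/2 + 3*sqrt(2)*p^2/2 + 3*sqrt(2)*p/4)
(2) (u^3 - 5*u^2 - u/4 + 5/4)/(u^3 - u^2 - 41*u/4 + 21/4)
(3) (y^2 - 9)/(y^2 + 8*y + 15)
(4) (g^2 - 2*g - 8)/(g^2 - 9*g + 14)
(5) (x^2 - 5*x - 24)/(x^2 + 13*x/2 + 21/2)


(1) = (8*p^2 + 8*sqrt(2)*p - 32)/(8*p^2 + 12*sqrt(2)*p)
(2) = (2*u^2 - 9*u - 5)/(2*u^2 - u - 21)
(3) = (y - 3)/(y + 5)
(4) = (g^2 - 2*g - 8)/(g^2 - 9*g + 14)
(5) = (2*x - 16)/(2*x + 7)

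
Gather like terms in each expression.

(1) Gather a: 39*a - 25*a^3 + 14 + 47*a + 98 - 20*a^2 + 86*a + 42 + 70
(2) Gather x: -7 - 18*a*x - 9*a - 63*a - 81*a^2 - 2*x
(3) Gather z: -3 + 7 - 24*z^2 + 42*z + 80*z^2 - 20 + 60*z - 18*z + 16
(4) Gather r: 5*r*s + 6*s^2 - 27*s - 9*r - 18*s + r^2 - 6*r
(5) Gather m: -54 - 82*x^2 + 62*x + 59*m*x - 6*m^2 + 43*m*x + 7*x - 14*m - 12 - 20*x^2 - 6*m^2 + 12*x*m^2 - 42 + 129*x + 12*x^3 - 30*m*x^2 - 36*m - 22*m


(1) = -25*a^3 - 20*a^2 + 172*a + 224
(2) = -81*a^2 - 72*a + x*(-18*a - 2) - 7
(3) = 56*z^2 + 84*z
(4) = r^2 + r*(5*s - 15) + 6*s^2 - 45*s
(5) = m^2*(12*x - 12) + m*(-30*x^2 + 102*x - 72) + 12*x^3 - 102*x^2 + 198*x - 108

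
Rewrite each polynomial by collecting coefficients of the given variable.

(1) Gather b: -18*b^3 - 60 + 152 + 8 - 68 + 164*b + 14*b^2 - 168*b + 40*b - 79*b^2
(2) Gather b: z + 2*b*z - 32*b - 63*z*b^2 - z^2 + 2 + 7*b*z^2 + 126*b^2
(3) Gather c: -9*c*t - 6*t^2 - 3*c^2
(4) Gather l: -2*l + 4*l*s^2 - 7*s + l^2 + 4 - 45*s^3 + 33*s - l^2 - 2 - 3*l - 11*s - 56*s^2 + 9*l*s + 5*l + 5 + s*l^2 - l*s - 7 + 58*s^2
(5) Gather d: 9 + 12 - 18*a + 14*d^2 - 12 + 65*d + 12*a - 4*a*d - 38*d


(1) = -18*b^3 - 65*b^2 + 36*b + 32
(2) = b^2*(126 - 63*z) + b*(7*z^2 + 2*z - 32) - z^2 + z + 2
(3) = -3*c^2 - 9*c*t - 6*t^2
(4) = l^2*s + l*(4*s^2 + 8*s) - 45*s^3 + 2*s^2 + 15*s
(5) = -6*a + 14*d^2 + d*(27 - 4*a) + 9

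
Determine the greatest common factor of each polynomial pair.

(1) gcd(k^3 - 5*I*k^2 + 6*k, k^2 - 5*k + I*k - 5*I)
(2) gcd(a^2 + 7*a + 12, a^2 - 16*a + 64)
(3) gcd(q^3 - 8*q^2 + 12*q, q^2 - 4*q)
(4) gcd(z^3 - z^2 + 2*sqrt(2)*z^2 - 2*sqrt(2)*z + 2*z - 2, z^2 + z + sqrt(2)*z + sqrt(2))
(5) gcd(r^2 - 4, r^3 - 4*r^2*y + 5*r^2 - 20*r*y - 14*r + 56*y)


(1) = gcd(k*(k - 6*I)*(k + I), (k - 5)*(k + I)) = k + I
(2) = gcd((a + 3)*(a + 4), (a - 8)^2) = 1
(3) = q
(4) = gcd((z - 1)*(z + sqrt(2))^2, (z + 1)*(z + sqrt(2))) = z + sqrt(2)
(5) = gcd((r - 2)*(r + 2), (r - 2)*(r + 7)*(r - 4*y)) = r - 2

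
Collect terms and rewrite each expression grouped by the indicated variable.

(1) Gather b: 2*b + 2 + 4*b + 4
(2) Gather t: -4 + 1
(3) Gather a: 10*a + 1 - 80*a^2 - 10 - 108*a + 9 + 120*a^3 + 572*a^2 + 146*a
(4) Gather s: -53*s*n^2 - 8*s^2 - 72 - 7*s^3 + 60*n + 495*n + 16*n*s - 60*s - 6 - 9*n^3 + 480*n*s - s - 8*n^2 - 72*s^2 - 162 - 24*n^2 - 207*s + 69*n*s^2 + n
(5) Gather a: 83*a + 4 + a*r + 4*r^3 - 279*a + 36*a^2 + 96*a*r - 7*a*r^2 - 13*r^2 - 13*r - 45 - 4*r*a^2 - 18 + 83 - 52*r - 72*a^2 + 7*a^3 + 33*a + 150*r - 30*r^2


(1) = 6*b + 6
(2) = -3
(3) = 120*a^3 + 492*a^2 + 48*a
(4) = -9*n^3 - 32*n^2 + 556*n - 7*s^3 + s^2*(69*n - 80) + s*(-53*n^2 + 496*n - 268) - 240
(5) = 7*a^3 + a^2*(-4*r - 36) + a*(-7*r^2 + 97*r - 163) + 4*r^3 - 43*r^2 + 85*r + 24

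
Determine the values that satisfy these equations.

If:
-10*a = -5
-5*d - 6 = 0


Then:
a = 1/2
d = -6/5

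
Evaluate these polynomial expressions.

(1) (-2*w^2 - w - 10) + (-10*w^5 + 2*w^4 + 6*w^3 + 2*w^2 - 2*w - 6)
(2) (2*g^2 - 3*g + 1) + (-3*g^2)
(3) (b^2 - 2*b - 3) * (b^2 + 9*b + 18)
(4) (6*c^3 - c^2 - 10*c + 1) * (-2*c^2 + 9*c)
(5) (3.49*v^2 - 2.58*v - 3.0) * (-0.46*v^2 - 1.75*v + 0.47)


(1) = -10*w^5 + 2*w^4 + 6*w^3 - 3*w - 16
(2) = -g^2 - 3*g + 1
(3) = b^4 + 7*b^3 - 3*b^2 - 63*b - 54
(4) = -12*c^5 + 56*c^4 + 11*c^3 - 92*c^2 + 9*c
(5) = -1.6054*v^4 - 4.9207*v^3 + 7.5353*v^2 + 4.0374*v - 1.41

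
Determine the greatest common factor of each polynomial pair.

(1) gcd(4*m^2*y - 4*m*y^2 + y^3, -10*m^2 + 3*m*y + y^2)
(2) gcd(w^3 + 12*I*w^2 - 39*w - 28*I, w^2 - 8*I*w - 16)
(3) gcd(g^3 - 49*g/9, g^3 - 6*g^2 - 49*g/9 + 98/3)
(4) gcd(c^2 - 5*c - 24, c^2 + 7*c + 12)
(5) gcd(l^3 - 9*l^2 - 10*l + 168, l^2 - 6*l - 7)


(1) = gcd(y*(-2*m + y)^2, (-2*m + y)*(5*m + y)) = -2*m + y
(2) = gcd((w + I)*(w + 4*I)*(w + 7*I), (w - 4*I)^2) = 1
(3) = gcd(g*(g - 7/3)*(g + 7/3), (g - 6)*(g - 7/3)*(g + 7/3)) = g^2 - 49/9
(4) = gcd((c - 8)*(c + 3), (c + 3)*(c + 4)) = c + 3
(5) = gcd((l - 7)*(l - 6)*(l + 4), (l - 7)*(l + 1)) = l - 7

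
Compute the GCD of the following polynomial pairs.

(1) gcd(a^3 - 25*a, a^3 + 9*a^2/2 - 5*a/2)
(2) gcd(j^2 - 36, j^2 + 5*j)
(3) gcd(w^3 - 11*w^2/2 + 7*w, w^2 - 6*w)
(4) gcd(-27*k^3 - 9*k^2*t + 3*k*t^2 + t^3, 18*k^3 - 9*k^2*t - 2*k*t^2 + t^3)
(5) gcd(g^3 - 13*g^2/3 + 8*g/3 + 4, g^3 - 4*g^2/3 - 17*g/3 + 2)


(1) = a^2 + 5*a
(2) = 1
(3) = w
(4) = gcd((-3*k + t)*(3*k + t)^2, (-3*k + t)*(-2*k + t)*(3*k + t)) = -9*k^2 + t^2
(5) = gcd((g - 3)*(g - 2)*(g + 2/3), (g - 3)*(g - 1/3)*(g + 2)) = g - 3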